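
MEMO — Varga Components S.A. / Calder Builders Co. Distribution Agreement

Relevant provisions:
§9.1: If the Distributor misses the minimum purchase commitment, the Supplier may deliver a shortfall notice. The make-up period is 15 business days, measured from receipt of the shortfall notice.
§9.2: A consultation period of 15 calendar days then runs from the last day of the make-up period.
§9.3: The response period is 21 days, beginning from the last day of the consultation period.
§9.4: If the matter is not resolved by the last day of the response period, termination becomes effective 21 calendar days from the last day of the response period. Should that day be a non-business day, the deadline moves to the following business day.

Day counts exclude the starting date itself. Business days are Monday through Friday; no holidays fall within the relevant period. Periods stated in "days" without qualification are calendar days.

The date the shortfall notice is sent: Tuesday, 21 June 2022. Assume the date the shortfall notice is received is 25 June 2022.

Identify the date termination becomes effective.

12 September 2022

The last day of the make-up period: 15 business days after Saturday, 25 June 2022, skipping weekends — Jun 27, Jun 28, Jun 29, Jun 30, …, Jul 13, Jul 14, Jul 15 — lands on Friday, 15 July 2022.
Adding 15 calendar days to 15 July 2022 gives 30 July 2022, which is the last day of the consultation period.
The last day of the response period: 30 July 2022 + 21 days = 20 August 2022.
The date termination becomes effective: 20 August 2022 + 21 days = 10 September 2022. That falls on a Saturday, so it rolls to the next business day, Monday, 12 September 2022.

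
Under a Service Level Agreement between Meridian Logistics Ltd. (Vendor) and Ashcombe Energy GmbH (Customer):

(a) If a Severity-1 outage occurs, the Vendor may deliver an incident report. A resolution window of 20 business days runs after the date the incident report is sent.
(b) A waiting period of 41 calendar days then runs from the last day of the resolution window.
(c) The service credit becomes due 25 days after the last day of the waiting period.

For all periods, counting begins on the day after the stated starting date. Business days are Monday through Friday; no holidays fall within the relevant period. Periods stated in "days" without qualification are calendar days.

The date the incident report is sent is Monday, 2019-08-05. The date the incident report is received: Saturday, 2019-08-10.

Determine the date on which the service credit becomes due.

2019-11-07

The last day of the resolution window: counting 20 business days from Monday, 2019-08-05 (Aug 6, Aug 7, Aug 8, Aug 9, …, Aug 29, Aug 30, Sep 2, skipping weekends) reaches Monday, 2019-09-02.
The last day of the waiting period: 41 calendar days after 2019-09-02 is 2019-10-13.
Adding 25 calendar days to 2019-10-13 gives 2019-11-07, which is the date on which the service credit becomes due.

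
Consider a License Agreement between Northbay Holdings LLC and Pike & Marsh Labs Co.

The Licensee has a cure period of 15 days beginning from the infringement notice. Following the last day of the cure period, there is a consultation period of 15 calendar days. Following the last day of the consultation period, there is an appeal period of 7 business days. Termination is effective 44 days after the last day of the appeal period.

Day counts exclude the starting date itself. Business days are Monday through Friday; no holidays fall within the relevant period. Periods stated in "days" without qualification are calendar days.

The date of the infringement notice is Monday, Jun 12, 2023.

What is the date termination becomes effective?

Adding 15 calendar days to Jun 12, 2023 gives Jun 27, 2023, which is the last day of the cure period.
The last day of the consultation period: 15 calendar days after Jun 27, 2023 is Jul 12, 2023.
The last day of the appeal period: 7 business days after Wednesday, Jul 12, 2023, skipping weekends — Jul 13, Jul 14, Jul 17, Jul 18, Jul 19, Jul 20, Jul 21 — lands on Friday, Jul 21, 2023.
Adding 44 calendar days to Jul 21, 2023 gives Sep 3, 2023, which is the date termination becomes effective.

Sep 3, 2023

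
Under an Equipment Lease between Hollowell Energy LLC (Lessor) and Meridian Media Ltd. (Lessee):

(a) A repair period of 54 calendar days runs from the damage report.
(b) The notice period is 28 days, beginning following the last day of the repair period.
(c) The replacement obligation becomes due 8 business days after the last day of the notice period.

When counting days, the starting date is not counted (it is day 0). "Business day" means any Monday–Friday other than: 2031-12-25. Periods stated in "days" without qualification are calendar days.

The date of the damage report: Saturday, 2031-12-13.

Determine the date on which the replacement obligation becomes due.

The last day of the repair period: 54 calendar days after 2031-12-13 is 2032-02-05.
Adding 28 calendar days to 2032-02-05 gives 2032-03-04, which is the last day of the notice period.
From Thursday, 2032-03-04, 8 business days (Mar 5, Mar 8, Mar 9, Mar 10, Mar 11, Mar 12, Mar 15, Mar 16, skipping weekends) brings us to Tuesday, 2032-03-16, which is the date on which the replacement obligation becomes due.

2032-03-16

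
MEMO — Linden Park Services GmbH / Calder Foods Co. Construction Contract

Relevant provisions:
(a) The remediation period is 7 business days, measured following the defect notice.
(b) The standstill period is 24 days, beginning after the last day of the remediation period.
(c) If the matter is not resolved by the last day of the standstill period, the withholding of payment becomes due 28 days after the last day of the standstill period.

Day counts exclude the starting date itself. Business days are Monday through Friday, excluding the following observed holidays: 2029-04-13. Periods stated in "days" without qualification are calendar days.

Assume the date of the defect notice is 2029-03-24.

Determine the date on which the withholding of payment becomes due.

The last day of the remediation period: counting 7 business days from Saturday, 2029-03-24 (Mar 26, Mar 27, Mar 28, Mar 29, Mar 30, Apr 2, Apr 3, skipping weekends) reaches Tuesday, 2029-04-03.
The last day of the standstill period: 2029-04-03 + 24 days = 2029-04-27.
The date on which the withholding of payment becomes due: 28 calendar days after 2029-04-27 is 2029-05-25.

2029-05-25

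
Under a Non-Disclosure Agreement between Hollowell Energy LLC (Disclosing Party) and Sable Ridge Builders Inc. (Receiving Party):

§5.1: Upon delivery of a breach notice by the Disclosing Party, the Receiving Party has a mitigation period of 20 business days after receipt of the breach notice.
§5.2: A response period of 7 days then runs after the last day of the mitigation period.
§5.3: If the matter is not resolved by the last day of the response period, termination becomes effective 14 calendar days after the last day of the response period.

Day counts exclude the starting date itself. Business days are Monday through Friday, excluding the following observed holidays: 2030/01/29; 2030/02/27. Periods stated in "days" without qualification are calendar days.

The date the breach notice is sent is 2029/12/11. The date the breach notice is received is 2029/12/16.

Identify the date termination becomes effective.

2030/02/01

The last day of the mitigation period: 20 business days after Sunday, 2029/12/16, skipping weekends — Dec 17, Dec 18, Dec 19, Dec 20, …, Jan 9, Jan 10, Jan 11 — lands on Friday, 2030/01/11.
Adding 7 calendar days to 2030/01/11 gives 2030/01/18, which is the last day of the response period.
The date termination becomes effective: 14 calendar days after 2030/01/18 is 2030/02/01.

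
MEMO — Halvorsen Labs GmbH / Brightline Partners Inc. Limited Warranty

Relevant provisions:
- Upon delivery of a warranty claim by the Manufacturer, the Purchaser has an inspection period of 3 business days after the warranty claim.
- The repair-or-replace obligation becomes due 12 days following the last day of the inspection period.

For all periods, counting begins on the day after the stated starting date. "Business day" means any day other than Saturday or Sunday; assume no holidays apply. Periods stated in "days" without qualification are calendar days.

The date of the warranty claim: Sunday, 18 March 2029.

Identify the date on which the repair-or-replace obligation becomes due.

The last day of the inspection period: counting 3 business days from Sunday, 18 March 2029 (Mar 19, Mar 20, Mar 21, skipping weekends) reaches Wednesday, 21 March 2029.
The date on which the repair-or-replace obligation becomes due: 21 March 2029 + 12 days = 2 April 2029.

2 April 2029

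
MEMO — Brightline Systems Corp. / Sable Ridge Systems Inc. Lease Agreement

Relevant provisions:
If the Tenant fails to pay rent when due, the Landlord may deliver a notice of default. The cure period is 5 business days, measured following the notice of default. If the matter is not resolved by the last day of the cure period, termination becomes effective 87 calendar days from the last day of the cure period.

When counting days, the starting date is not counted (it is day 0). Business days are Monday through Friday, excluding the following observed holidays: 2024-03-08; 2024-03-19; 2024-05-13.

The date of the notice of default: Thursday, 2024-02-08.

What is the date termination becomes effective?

2024-05-12

The last day of the cure period: counting 5 business days from Thursday, 2024-02-08 (Feb 9, Feb 12, Feb 13, Feb 14, Feb 15, skipping weekends) reaches Thursday, 2024-02-15.
The date termination becomes effective: 2024-02-15 + 87 days = 2024-05-12.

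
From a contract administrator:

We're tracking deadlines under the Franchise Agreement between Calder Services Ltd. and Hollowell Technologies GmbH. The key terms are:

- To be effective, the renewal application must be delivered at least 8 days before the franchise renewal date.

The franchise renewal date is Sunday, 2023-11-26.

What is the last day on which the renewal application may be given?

Counting back 8 calendar days from 2023-11-26 gives 2023-11-18.

2023-11-18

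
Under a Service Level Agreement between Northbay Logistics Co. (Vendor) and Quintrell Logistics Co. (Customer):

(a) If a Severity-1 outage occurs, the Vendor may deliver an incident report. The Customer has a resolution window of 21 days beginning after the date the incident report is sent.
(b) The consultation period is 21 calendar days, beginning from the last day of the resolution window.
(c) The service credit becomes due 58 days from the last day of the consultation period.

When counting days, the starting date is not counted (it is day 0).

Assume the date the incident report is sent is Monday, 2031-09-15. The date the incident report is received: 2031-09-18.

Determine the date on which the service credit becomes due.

Adding 21 calendar days to 2031-09-15 gives 2031-10-06, which is the last day of the resolution window.
The last day of the consultation period: 21 calendar days after 2031-10-06 is 2031-10-27.
Adding 58 calendar days to 2031-10-27 gives 2031-12-24, which is the date on which the service credit becomes due.

2031-12-24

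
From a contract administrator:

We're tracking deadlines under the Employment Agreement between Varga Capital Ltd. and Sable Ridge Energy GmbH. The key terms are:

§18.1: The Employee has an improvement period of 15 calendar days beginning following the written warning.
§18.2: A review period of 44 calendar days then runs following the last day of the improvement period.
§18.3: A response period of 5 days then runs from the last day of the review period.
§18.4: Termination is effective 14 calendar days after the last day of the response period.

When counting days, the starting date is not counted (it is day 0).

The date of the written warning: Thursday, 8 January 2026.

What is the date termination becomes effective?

The last day of the improvement period: 8 January 2026 + 15 days = 23 January 2026.
The last day of the review period: 23 January 2026 + 44 days = 8 March 2026.
Adding 5 calendar days to 8 March 2026 gives 13 March 2026, which is the last day of the response period.
The date termination becomes effective: 14 calendar days after 13 March 2026 is 27 March 2026.

27 March 2026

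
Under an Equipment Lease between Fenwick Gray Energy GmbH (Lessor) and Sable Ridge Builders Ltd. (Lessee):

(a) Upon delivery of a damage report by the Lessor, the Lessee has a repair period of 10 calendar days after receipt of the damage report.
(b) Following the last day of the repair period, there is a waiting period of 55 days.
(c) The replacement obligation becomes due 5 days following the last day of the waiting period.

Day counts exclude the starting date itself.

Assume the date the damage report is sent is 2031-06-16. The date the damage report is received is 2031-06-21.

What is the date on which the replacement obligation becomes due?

The last day of the repair period: 10 calendar days after 2031-06-21 is 2031-07-01.
Adding 55 calendar days to 2031-07-01 gives 2031-08-25, which is the last day of the waiting period.
Adding 5 calendar days to 2031-08-25 gives 2031-08-30, which is the date on which the replacement obligation becomes due.

2031-08-30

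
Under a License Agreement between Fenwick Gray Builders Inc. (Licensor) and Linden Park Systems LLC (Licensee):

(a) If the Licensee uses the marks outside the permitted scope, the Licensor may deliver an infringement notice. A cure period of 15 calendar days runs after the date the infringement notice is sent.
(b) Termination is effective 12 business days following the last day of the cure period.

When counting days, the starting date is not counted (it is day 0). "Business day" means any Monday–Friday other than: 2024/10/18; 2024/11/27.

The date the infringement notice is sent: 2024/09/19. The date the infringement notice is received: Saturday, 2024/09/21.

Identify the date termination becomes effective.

2024/10/23

Adding 15 calendar days to 2024/09/19 gives 2024/10/04, which is the last day of the cure period.
From Friday, 2024/10/04, 12 business days (Oct 7, Oct 8, Oct 9, Oct 10, …, Oct 21, Oct 22, Oct 23, skipping weekends and the listed holiday on Oct 18) brings us to Wednesday, 2024/10/23, which is the date termination becomes effective.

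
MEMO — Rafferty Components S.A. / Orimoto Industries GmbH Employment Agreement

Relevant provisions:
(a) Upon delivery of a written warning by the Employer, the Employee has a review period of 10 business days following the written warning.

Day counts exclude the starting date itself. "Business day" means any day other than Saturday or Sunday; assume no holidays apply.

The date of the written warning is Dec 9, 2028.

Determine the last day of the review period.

From Saturday, Dec 9, 2028, 10 business days (Dec 11, Dec 12, Dec 13, Dec 14, Dec 15, Dec 18, Dec 19, Dec 20, Dec 21, Dec 22, skipping weekends) brings us to Friday, Dec 22, 2028, which is the last day of the review period.

Dec 22, 2028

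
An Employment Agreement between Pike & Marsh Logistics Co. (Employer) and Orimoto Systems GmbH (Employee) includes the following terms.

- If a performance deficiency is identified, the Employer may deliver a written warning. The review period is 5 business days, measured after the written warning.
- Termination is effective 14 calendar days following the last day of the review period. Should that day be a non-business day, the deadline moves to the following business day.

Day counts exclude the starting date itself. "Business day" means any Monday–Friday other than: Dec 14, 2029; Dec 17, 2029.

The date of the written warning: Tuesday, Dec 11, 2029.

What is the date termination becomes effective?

From Tuesday, Dec 11, 2029, 5 business days (Dec 12, Dec 13, Dec 18, Dec 19, Dec 20, skipping weekends and the listed holidays on Dec 14, Dec 17) brings us to Thursday, Dec 20, 2029, which is the last day of the review period.
The date termination becomes effective: Dec 20, 2029 + 14 days = Jan 3, 2030. Jan 3, 2030 is a Thursday and is not a listed holiday, so no roll-forward applies.

Jan 3, 2030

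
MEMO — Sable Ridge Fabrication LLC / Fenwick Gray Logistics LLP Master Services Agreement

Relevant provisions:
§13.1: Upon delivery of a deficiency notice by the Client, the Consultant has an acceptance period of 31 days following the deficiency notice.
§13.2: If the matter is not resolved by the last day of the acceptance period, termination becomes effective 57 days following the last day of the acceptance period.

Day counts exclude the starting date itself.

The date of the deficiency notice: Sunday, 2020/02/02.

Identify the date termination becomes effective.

2020/04/30

Adding 31 calendar days to 2020/02/02 gives 2020/03/04, which is the last day of the acceptance period.
The date termination becomes effective: 2020/03/04 + 57 days = 2020/04/30.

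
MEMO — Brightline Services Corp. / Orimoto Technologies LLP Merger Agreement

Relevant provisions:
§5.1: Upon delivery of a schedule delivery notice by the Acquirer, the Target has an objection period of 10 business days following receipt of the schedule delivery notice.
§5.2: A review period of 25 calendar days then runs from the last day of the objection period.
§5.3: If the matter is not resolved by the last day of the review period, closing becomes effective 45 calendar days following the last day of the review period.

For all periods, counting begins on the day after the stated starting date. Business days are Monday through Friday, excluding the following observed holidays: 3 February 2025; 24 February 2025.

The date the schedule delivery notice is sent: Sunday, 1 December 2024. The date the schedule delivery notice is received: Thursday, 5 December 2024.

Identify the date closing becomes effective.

From Thursday, 5 December 2024, 10 business days (Dec 6, Dec 9, Dec 10, Dec 11, Dec 12, Dec 13, Dec 16, Dec 17, Dec 18, Dec 19, skipping weekends) brings us to Thursday, 19 December 2024, which is the last day of the objection period.
Adding 25 calendar days to 19 December 2024 gives 13 January 2025, which is the last day of the review period.
The date closing becomes effective: 45 calendar days after 13 January 2025 is 27 February 2025.

27 February 2025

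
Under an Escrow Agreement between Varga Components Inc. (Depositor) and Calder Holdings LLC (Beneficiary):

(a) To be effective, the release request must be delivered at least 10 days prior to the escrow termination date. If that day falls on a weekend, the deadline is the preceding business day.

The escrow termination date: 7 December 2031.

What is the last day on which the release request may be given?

Counting back 10 calendar days from 7 December 2031 gives 27 November 2031. That is a Thursday, so no adjustment is needed.

27 November 2031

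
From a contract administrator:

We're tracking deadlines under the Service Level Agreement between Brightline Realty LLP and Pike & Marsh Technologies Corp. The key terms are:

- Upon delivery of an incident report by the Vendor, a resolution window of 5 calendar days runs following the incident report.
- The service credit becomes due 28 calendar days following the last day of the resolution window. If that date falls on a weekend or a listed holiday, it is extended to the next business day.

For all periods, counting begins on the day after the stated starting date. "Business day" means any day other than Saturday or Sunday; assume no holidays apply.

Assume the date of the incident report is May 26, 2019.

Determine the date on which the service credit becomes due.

The last day of the resolution window: 5 calendar days after May 26, 2019 is May 31, 2019.
Adding 28 calendar days to May 31, 2019 gives Jun 28, 2019, which is the date on which the service credit becomes due. Jun 28, 2019 is a Friday, so no roll-forward applies.

Jun 28, 2019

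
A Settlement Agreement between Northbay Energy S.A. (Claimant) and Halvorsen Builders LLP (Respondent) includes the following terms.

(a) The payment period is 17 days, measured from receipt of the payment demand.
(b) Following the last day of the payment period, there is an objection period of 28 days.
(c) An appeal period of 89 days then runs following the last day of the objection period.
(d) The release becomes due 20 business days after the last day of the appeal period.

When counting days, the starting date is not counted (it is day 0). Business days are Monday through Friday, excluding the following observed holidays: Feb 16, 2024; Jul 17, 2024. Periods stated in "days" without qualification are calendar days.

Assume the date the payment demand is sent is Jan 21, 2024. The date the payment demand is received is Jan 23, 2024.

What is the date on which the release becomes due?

Jul 3, 2024

The last day of the payment period: Jan 23, 2024 + 17 days = Feb 9, 2024.
The last day of the objection period: 28 calendar days after Feb 9, 2024 is Mar 8, 2024.
The last day of the appeal period: Mar 8, 2024 + 89 days = Jun 5, 2024.
From Wednesday, Jun 5, 2024, 20 business days (Jun 6, Jun 7, Jun 10, Jun 11, …, Jul 1, Jul 2, Jul 3, skipping weekends) brings us to Wednesday, Jul 3, 2024, which is the date on which the release becomes due.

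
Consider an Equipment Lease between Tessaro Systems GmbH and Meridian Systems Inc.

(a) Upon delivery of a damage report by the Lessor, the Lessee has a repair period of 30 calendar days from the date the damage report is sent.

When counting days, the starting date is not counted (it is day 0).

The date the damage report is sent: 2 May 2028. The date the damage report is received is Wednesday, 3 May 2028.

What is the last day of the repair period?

The last day of the repair period: 30 calendar days after 2 May 2028 is 1 June 2028.

1 June 2028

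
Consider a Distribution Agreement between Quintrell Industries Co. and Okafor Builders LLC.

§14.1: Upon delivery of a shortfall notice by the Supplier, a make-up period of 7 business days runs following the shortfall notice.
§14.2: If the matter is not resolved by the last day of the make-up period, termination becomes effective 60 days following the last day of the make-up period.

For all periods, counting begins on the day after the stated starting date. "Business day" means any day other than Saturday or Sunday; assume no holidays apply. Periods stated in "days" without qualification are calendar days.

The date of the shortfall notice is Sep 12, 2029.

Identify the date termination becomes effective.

The last day of the make-up period: counting 7 business days from Wednesday, Sep 12, 2029 (Sep 13, Sep 14, Sep 17, Sep 18, Sep 19, Sep 20, Sep 21, skipping weekends) reaches Friday, Sep 21, 2029.
Adding 60 calendar days to Sep 21, 2029 gives Nov 20, 2029, which is the date termination becomes effective.

Nov 20, 2029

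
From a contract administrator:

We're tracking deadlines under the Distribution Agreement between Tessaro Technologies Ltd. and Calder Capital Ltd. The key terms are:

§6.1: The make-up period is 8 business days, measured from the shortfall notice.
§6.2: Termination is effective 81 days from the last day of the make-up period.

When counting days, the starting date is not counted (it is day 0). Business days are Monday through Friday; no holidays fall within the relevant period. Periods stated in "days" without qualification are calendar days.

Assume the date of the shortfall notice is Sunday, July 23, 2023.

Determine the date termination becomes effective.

The last day of the make-up period: 8 business days after Sunday, July 23, 2023, skipping weekends — Jul 24, Jul 25, Jul 26, Jul 27, Jul 28, Jul 31, Aug 1, Aug 2 — lands on Wednesday, August 2, 2023.
Adding 81 calendar days to August 2, 2023 gives October 22, 2023, which is the date termination becomes effective.

October 22, 2023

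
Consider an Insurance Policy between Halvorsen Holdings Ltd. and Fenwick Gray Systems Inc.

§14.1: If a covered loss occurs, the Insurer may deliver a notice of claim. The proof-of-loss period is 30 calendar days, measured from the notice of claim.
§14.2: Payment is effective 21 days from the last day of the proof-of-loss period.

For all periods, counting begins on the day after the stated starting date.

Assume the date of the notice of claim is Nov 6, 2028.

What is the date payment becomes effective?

Adding 30 calendar days to Nov 6, 2028 gives Dec 6, 2028, which is the last day of the proof-of-loss period.
The date payment becomes effective: Dec 6, 2028 + 21 days = Dec 27, 2028.

Dec 27, 2028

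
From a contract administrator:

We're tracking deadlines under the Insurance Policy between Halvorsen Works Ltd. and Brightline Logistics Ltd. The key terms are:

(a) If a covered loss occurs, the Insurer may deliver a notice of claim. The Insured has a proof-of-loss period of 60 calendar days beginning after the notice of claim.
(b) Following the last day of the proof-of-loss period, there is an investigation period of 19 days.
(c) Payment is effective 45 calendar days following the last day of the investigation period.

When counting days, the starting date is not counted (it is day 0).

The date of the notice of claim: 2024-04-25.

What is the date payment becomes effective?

The last day of the proof-of-loss period: 60 calendar days after 2024-04-25 is 2024-06-24.
The last day of the investigation period: 2024-06-24 + 19 days = 2024-07-13.
Adding 45 calendar days to 2024-07-13 gives 2024-08-27, which is the date payment becomes effective.

2024-08-27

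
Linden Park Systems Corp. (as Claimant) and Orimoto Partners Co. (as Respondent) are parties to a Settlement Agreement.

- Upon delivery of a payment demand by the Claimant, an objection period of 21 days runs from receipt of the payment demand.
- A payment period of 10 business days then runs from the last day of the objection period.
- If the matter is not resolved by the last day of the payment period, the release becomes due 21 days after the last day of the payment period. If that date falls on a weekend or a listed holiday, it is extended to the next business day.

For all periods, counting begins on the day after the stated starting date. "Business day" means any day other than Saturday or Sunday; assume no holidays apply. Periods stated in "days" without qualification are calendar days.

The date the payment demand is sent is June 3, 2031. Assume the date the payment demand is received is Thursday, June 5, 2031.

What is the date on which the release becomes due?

July 31, 2031

The last day of the objection period: June 5, 2031 + 21 days = June 26, 2031.
From Thursday, June 26, 2031, 10 business days (Jun 27, Jun 30, Jul 1, Jul 2, Jul 3, Jul 4, Jul 7, Jul 8, Jul 9, Jul 10, skipping weekends) brings us to Thursday, July 10, 2031, which is the last day of the payment period.
The date on which the release becomes due: July 10, 2031 + 21 days = July 31, 2031. July 31, 2031 is a Thursday, so no roll-forward applies.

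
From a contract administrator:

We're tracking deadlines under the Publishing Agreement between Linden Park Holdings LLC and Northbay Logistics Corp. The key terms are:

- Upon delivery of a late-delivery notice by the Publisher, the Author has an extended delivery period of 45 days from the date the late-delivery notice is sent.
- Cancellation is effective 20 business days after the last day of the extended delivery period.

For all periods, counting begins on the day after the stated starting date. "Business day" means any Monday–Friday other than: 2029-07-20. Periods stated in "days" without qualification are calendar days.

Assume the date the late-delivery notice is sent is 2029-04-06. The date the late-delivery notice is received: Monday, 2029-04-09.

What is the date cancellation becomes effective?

2029-06-18

Adding 45 calendar days to 2029-04-06 gives 2029-05-21, which is the last day of the extended delivery period.
From Monday, 2029-05-21, 20 business days (May 22, May 23, May 24, May 25, …, Jun 14, Jun 15, Jun 18, skipping weekends) brings us to Monday, 2029-06-18, which is the date cancellation becomes effective.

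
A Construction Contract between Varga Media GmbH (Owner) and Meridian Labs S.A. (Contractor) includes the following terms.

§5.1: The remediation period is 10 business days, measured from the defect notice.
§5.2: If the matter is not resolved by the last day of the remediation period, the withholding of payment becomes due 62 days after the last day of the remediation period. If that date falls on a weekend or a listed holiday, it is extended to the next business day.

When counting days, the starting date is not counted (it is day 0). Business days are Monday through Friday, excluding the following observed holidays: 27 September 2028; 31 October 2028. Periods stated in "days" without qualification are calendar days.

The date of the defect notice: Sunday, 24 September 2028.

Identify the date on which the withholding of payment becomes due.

11 December 2028

The last day of the remediation period: counting 10 business days from Sunday, 24 September 2028 (Sep 25, Sep 26, Sep 28, Sep 29, Oct 2, Oct 3, Oct 4, Oct 5, Oct 6, Oct 9, skipping weekends and the listed holiday on Sep 27) reaches Monday, 9 October 2028.
The date on which the withholding of payment becomes due: 62 calendar days after 9 October 2028 is 10 December 2028. That falls on a Sunday, so it rolls to the next business day, Monday, 11 December 2028.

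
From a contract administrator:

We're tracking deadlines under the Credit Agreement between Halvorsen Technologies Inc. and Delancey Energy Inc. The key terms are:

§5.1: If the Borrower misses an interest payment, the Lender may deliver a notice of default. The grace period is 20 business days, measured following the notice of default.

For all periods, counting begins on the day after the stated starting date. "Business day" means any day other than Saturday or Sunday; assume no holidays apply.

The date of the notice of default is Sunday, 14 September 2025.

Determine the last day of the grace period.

From Sunday, 14 September 2025, 20 business days (Sep 15, Sep 16, Sep 17, Sep 18, …, Oct 8, Oct 9, Oct 10, skipping weekends) brings us to Friday, 10 October 2025, which is the last day of the grace period.

10 October 2025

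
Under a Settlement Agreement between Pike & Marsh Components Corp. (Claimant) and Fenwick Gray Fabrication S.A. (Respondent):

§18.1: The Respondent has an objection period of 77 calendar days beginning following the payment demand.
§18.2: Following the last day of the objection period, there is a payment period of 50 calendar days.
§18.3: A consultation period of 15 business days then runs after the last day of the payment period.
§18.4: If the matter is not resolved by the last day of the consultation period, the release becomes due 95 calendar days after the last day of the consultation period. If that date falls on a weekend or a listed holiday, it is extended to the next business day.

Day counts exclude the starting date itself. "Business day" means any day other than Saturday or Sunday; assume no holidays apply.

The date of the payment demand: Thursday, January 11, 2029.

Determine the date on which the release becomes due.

September 11, 2029

Adding 77 calendar days to January 11, 2029 gives March 29, 2029, which is the last day of the objection period.
The last day of the payment period: March 29, 2029 + 50 days = May 18, 2029.
The last day of the consultation period: 15 business days after Friday, May 18, 2029, skipping weekends — May 21, May 22, May 23, May 24, …, Jun 6, Jun 7, Jun 8 — lands on Friday, June 8, 2029.
The date on which the release becomes due: 95 calendar days after June 8, 2029 is September 11, 2029. September 11, 2029 is a Tuesday, so no roll-forward applies.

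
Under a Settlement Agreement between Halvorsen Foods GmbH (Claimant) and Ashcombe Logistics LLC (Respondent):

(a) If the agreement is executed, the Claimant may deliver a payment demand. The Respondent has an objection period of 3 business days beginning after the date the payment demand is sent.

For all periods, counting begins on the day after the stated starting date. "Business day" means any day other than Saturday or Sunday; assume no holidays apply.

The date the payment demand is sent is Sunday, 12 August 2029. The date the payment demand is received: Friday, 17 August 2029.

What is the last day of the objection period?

The last day of the objection period: 3 business days after Sunday, 12 August 2029, skipping weekends — Aug 13, Aug 14, Aug 15 — lands on Wednesday, 15 August 2029.

15 August 2029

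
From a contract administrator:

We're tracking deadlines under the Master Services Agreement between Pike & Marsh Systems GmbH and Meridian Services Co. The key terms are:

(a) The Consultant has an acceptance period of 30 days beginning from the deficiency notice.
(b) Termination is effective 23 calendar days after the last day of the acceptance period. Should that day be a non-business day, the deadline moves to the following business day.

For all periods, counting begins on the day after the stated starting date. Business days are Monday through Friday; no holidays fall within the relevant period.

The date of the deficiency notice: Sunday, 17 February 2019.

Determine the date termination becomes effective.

Adding 30 calendar days to 17 February 2019 gives 19 March 2019, which is the last day of the acceptance period.
The date termination becomes effective: 19 March 2019 + 23 days = 11 April 2019. 11 April 2019 is a Thursday, so no roll-forward applies.

11 April 2019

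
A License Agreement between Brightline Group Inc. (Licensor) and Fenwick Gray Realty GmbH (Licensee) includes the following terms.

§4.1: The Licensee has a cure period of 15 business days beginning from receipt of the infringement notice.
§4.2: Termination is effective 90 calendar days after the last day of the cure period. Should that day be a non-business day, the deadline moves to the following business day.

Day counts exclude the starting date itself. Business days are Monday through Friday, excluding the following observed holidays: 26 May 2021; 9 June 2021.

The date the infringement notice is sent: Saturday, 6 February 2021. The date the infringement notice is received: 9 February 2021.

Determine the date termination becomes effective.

The last day of the cure period: 15 business days after Tuesday, 9 February 2021, skipping weekends — Feb 10, Feb 11, Feb 12, Feb 15, …, Feb 26, Mar 1, Mar 2 — lands on Tuesday, 2 March 2021.
Adding 90 calendar days to 2 March 2021 gives 31 May 2021, which is the date termination becomes effective. 31 May 2021 is a Monday and is not a listed holiday, so no roll-forward applies.

31 May 2021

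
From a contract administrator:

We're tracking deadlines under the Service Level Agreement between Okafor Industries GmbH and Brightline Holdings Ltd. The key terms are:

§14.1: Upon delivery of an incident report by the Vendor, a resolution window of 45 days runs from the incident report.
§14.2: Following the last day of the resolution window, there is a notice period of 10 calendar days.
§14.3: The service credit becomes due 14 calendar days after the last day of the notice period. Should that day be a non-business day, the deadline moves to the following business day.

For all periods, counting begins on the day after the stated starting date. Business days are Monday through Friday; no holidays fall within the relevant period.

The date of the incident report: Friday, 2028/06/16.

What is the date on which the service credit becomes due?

The last day of the resolution window: 2028/06/16 + 45 days = 2028/07/31.
The last day of the notice period: 2028/07/31 + 10 days = 2028/08/10.
Adding 14 calendar days to 2028/08/10 gives 2028/08/24, which is the date on which the service credit becomes due. 2028/08/24 is a Thursday, so no roll-forward applies.

2028/08/24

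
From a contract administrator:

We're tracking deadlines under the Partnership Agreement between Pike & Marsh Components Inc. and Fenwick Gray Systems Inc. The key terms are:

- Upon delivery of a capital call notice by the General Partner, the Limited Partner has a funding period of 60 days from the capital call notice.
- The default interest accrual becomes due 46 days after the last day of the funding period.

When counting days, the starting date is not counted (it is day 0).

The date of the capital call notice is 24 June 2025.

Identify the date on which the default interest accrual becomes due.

8 October 2025

The last day of the funding period: 60 calendar days after 24 June 2025 is 23 August 2025.
The date on which the default interest accrual becomes due: 23 August 2025 + 46 days = 8 October 2025.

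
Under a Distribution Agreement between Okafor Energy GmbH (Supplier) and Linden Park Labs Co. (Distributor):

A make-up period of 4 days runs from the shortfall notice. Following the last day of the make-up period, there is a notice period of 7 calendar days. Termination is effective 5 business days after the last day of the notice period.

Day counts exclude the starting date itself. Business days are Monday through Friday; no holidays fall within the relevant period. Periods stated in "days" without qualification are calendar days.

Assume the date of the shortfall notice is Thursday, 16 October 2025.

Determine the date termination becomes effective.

3 November 2025

The last day of the make-up period: 16 October 2025 + 4 days = 20 October 2025.
The last day of the notice period: 20 October 2025 + 7 days = 27 October 2025.
The date termination becomes effective: 5 business days after Monday, 27 October 2025, skipping weekends — Oct 28, Oct 29, Oct 30, Oct 31, Nov 3 — lands on Monday, 3 November 2025.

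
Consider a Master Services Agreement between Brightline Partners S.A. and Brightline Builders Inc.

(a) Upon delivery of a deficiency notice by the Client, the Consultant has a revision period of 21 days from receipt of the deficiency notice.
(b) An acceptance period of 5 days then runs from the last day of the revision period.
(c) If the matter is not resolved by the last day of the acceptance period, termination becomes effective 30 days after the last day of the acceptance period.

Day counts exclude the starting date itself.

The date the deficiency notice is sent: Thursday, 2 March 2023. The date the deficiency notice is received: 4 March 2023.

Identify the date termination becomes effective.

29 April 2023

The last day of the revision period: 4 March 2023 + 21 days = 25 March 2023.
Adding 5 calendar days to 25 March 2023 gives 30 March 2023, which is the last day of the acceptance period.
The date termination becomes effective: 30 calendar days after 30 March 2023 is 29 April 2023.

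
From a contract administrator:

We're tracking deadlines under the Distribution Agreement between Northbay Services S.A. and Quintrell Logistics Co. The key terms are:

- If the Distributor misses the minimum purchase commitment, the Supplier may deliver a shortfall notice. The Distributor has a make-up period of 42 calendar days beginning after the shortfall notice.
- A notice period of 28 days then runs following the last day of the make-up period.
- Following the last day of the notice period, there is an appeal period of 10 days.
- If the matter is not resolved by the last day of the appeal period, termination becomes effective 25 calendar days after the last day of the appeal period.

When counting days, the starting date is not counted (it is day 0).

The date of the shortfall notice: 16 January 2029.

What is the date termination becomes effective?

1 May 2029

The last day of the make-up period: 16 January 2029 + 42 days = 27 February 2029.
The last day of the notice period: 27 February 2029 + 28 days = 27 March 2029.
The last day of the appeal period: 27 March 2029 + 10 days = 6 April 2029.
The date termination becomes effective: 25 calendar days after 6 April 2029 is 1 May 2029.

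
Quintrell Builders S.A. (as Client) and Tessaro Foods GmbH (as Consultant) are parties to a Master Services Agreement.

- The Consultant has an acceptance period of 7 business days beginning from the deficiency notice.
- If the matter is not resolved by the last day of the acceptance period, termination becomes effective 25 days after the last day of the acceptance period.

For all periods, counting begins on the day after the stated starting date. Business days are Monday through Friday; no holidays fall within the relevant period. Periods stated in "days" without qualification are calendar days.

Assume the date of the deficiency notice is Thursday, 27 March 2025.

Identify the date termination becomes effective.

The last day of the acceptance period: 7 business days after Thursday, 27 March 2025, skipping weekends — Mar 28, Mar 31, Apr 1, Apr 2, Apr 3, Apr 4, Apr 7 — lands on Monday, 7 April 2025.
The date termination becomes effective: 25 calendar days after 7 April 2025 is 2 May 2025.

2 May 2025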